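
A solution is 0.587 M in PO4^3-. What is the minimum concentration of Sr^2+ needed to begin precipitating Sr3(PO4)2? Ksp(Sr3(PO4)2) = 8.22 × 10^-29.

Sr3(PO4)2(s) ⇌ 3 Sr^2+(aq) + 2 PO4^3-(aq)
Ksp = [Sr^2+]^3[PO4^3-]^2
Precipitation begins when Q = Ksp. With [PO4^3-] = 0.587 M:
8.22 × 10^-29 = (0.587)^2 × [Sr^2+]^3
[Sr^2+] = (8.22 × 10^-29 / 3.446 x 10^-1)^(1/3) = 6.20 × 10^-10 M

6.20 × 10^-10 M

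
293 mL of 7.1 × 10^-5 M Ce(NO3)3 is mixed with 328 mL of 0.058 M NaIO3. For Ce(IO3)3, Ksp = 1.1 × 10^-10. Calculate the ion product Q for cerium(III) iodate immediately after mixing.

Total volume = 293 + 328 = 621 mL.
[Ce^3+] = 7.1 × 10^-5 × (293/621) = 3.35 x 10^-5 M
[IO3^-] = 5.8 × 10^-2 × (328/621) = 3.06 × 10^-2 M
Ce(IO3)3(s) ⇌ Ce^3+(aq) + 3 IO3^-(aq), so Q = [Ce^3+][IO3^-]^3
Q = (3.35 × 10^-5)(3.06 × 10^-2)^3 = 9.6 × 10^-10
Q > Ksp, so Ce(IO3)3 will precipitate.

9.6 × 10^-10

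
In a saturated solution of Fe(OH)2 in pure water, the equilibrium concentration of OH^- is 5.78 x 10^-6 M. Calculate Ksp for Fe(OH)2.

Ksp = 9.66 x 10^-17

Fe(OH)2(s) <=> Fe^2+(aq) + 2 OH^-(aq)
Stoichiometry gives [Fe^2+] = (1/2)[OH^-] = 2.890 x 10^-6 M.
Ksp = [Fe^2+][OH^-]^2
Ksp = 2.890 × 10^-6 × (5.78 x 10^-6)^2 = 9.66 x 10^-17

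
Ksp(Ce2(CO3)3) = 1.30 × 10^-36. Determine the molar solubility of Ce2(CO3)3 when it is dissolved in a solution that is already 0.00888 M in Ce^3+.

Ce2(CO3)3(s) ⇌ 2 Ce^3+(aq) + 3 CO3^2-(aq)
Ksp = [Ce^3+]^2[CO3^2-]^3
If s mol/L dissolves here, [Ce^3+] = 0.00888 + 2s ≈ 0.00888, [CO3^2-] = 3s (common-ion effect: Ce^3+ is already 0.00888 M).
Ksp ≈ (0.00888)^2 × (3s)^3
s = 8.48 x 10^-12 M
Check: 2s = 1.7 x 10^-11 ≪ 0.00888, so the approximation is valid.

s = 8.48 × 10^-12 M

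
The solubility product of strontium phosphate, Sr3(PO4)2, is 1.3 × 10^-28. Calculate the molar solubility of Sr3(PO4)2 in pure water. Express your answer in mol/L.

Sr3(PO4)2(s) ⇌ 3 Sr^2+ + 2 PO4^3-
Ksp = [Sr^2+]^3[PO4^3-]^2
If s mol/L of Sr3(PO4)2 dissolves, [Sr^2+] = 3s and [PO4^3-] = 2s.
Ksp = (3s)^3(2s)^2 = 108s^5
s = (1.3 × 10^-28 / 108)^(1/5) = 1.0 × 10^-6 M

s ≈ 1.0 × 10^-6 M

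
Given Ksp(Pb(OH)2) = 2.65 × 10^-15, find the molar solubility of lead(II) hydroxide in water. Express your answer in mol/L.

Pb(OH)2(s) ⇌ Pb^2+(aq) + 2 OH^-(aq)
Ksp = [Pb^2+][OH^-]^2
With molar solubility s: [Pb^2+] = s, [OH^-] = 2s.
So Ksp = s × (2s)^2 = 4s^3
Solving, s = (2.65 × 10^-15/4)^(1/3) = 8.72 × 10^-6 M

s ≈ 8.72 × 10^-6 M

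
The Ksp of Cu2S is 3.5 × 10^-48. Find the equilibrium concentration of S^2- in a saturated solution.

Cu2S(s) ⇌ 2 Cu^+(aq) + S^2-(aq)
Ksp = [Cu^+]^2[S^2-]
If s mol/L of Cu2S dissolves, [Cu^+] = 2s and [S^2-] = s.
So Ksp = (2s)^2 × s = 4s^3
Solving, s = (3.5 × 10^-48/4)^(1/3) = 9.56 × 10^-17 M
[S^2-] = s = 9.6 × 10^-17 M

[S^2-] = 9.6 × 10^-17 M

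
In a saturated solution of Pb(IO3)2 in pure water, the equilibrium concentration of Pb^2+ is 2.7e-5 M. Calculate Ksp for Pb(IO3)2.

7.9 × 10^-14

Pb(IO3)2(s) ⇌ Pb^2+ + 2 IO3^-
Stoichiometry gives [IO3^-] = (2/1)[Pb^2+] = 5.40 × 10^-5 M.
Ksp = [Pb^2+][IO3^-]^2
Ksp = 2.7 × 10^-5 × (5.40 × 10^-5)^2 = 7.9 × 10^-14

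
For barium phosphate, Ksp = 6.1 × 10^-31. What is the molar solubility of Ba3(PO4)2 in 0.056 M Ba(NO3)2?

Ba3(PO4)2(s) ⇌ 3 Ba^2+(aq) + 2 PO4^3-(aq)
Ksp = [Ba^2+]^3[PO4^3-]^2
Let s = moles of Ba3(PO4)2 that dissolve per litre. [Ba^2+] = 0.056 + 3s ≈ 0.056, [PO4^3-] = 2s (Ksp is small, so little additional dissolves).
Ksp ≈ (0.056)^3 × (2s)^2
s = 2.9 × 10^-14 M
Check: 3s = 8.8 x 10^-14 ≪ 0.056, so the approximation is valid.

s ≈ 2.9e-14 M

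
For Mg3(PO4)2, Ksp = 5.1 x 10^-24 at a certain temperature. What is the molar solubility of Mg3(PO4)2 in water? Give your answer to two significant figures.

s ≈ 8.6 × 10^-6 M

Mg3(PO4)2(s) ⇌ 3 Mg^2+(aq) + 2 PO4^3-(aq)
Ksp = [Mg^2+]^3[PO4^3-]^2
With molar solubility s: [Mg^2+] = 3s, [PO4^3-] = 2s.
Substituting: Ksp = (3s)^3(2s)^2 = 108s^5
s = (5.1 x 10^-24 / 108)^(1/5) = 8.6 × 10^-6 M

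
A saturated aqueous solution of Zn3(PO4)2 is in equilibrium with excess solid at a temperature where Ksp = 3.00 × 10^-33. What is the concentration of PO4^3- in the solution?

Zn3(PO4)2(s) ⇌ 3 Zn^2+(aq) + 2 PO4^3-(aq)
Ksp = [Zn^2+]^3[PO4^3-]^2
For each mole of Zn3(PO4)2 that dissolves: [Zn^2+] = 3s, [PO4^3-] = 2s.
Ksp = (3s)^3(2s)^2 = 108s^5
Solving, s = (3.00 × 10^-33/108)^(1/5) = 1.227 x 10^-7 M
[PO4^3-] = 2s = 2.45 x 10^-7 M

[PO4^3-] ≈ 2.45 × 10^-7 M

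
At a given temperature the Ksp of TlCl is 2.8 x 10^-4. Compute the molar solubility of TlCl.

s = 1.7 × 10^-2 M

TlCl(s) ⇌ Tl^+ + Cl^-
Ksp = [Tl^+][Cl^-]
With molar solubility s: [Tl^+] = s, [Cl^-] = s.
Ksp = (s)(s) = s^2
s = √(2.8 x 10^-4) = 1.7 x 10^-2 M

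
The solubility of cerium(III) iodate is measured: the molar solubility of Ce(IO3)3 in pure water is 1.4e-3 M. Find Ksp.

Ksp ≈ 1.0 × 10^-10

Ce(IO3)3(s) ⇌ Ce^3+(aq) + 3 IO3^-(aq)
Let s = molar solubility. Then [Ce^3+] = s and [IO3^-] = 3s.
Ksp = [Ce^3+][IO3^-]^3
Ksp = s(3s)^3 = 27s^4
With s = 1.4 × 10^-3: Ksp = 1.0 × 10^-10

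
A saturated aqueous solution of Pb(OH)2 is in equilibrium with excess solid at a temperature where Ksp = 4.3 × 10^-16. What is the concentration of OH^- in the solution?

Pb(OH)2(s) ⇌ Pb^2+ + 2 OH^-
Ksp = [Pb^2+][OH^-]^2
Let s = molar solubility. Then [Pb^2+] = s and [OH^-] = 2s.
Substituting: Ksp = s(2s)^2 = 4s^3
Solving, s = (4.3 × 10^-16/4)^(1/3) = 4.75 x 10^-6 M
[OH^-] = 2s = 9.5 × 10^-6 M

[OH^-] ≈ 9.5 × 10^-6 M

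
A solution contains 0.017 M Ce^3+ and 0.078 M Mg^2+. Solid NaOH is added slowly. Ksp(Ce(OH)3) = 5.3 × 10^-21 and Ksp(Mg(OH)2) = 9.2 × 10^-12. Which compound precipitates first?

Ce(OH)3

Precipitation of each salt starts when its ion product equals its Ksp.
For Ce(OH)3: 5.3 × 10^-21 = 0.017 × [OH^-]^3  ⇒  [OH^-] = 6.8 x 10^-7 M.
For Mg(OH)2: 9.2 × 10^-12 = 0.078 × [OH^-]^2  ⇒  [OH^-] = 1.1 x 10^-5 M.
The salt with the lower threshold [OH^-] precipitates first: Ce(OH)3.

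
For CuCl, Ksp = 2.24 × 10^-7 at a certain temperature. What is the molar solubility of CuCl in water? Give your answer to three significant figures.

4.73 × 10^-4 M

CuCl(s) ⇌ Cu^+(aq) + Cl^-(aq)
Ksp = [Cu^+][Cl^-]
If s mol/L of CuCl dissolves, [Cu^+] = s and [Cl^-] = s.
Ksp = s × s = s^2
s = √(2.24 × 10^-7) = 4.73 × 10^-4 M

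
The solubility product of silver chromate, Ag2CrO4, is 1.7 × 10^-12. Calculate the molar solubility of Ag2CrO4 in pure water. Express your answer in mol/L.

s ≈ 7.5e-5 M

Ag2CrO4(s) ⇌ 2 Ag^+ + CrO4^2-
Ksp = [Ag^+]^2[CrO4^2-]
For each mole of Ag2CrO4 that dissolves: [Ag^+] = 2s, [CrO4^2-] = s.
So Ksp = (2s)^2 × s = 4s^3
s^3 = 1.7 × 10^-12 / 4, so s = 7.5 × 10^-5 M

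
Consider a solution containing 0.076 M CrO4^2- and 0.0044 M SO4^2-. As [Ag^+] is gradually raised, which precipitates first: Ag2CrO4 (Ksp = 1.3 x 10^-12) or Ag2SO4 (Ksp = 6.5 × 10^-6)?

Precipitation of each salt starts when its ion product equals its Ksp.
For Ag2CrO4: 1.3 x 10^-12 = 0.076 × [Ag^+]^2  ⇒  [Ag^+] = 4.1 × 10^-6 M.
For Ag2SO4: 6.5 × 10^-6 = 0.0044 × [Ag^+]^2  ⇒  [Ag^+] = 3.8 × 10^-2 M.
The salt with the lower threshold [Ag^+] precipitates first: Ag2CrO4.

Ag2CrO4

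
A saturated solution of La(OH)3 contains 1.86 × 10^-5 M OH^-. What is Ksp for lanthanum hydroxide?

La(OH)3(s) ⇌ La^3+ + 3 OH^-
Stoichiometry gives [La^3+] = (1/3)[OH^-] = 6.200 x 10^-6 M.
Ksp = [La^3+][OH^-]^3
Ksp = 6.200 x 10^-6 × (1.86 x 10^-5)^3 = 3.99 × 10^-20

Ksp = 3.99 x 10^-20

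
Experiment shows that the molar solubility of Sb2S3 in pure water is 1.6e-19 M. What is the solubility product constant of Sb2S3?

1.1 x 10^-92

Sb2S3(s) ⇌ 2 Sb^3+ + 3 S^2-
Let s = molar solubility. Then [Sb^3+] = 2s and [S^2-] = 3s.
Ksp = [Sb^3+]^2[S^2-]^3
Ksp = (2s)^2(3s)^3 = 108s^5
With s = 1.6 × 10^-19: Ksp = 1.1 × 10^-92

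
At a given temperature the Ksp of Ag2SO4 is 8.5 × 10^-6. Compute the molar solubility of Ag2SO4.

Ag2SO4(s) ⇌ 2 Ag^+ + SO4^2-
Ksp = [Ag^+]^2[SO4^2-]
For each mole of Ag2SO4 that dissolves: [Ag^+] = 2s, [SO4^2-] = s.
Ksp = (2s)^2s = 4s^3
Solving, s = (8.5 × 10^-6/4)^(1/3) = 1.3 × 10^-2 M

s ≈ 1.3 × 10^-2 M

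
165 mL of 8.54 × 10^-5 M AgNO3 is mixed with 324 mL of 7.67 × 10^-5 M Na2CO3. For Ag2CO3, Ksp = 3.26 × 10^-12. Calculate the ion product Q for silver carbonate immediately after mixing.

Q = 4.22 x 10^-14

Total volume = 165 + 324 = 489 mL.
[Ag^+] = 8.54 × 10^-5 × (165/489) = 2.882 × 10^-5 M
[CO3^2-] = 7.67 × 10^-5 × (324/489) = 5.082 × 10^-5 M
Ag2CO3(s) <=> 2 Ag^+ + CO3^2-, so Q = [Ag^+]^2[CO3^2-]
Q = (2.882 x 10^-5)^2(5.082 x 10^-5) = 4.22 × 10^-14
Q < Ksp, so no precipitate of Ag2CO3 forms.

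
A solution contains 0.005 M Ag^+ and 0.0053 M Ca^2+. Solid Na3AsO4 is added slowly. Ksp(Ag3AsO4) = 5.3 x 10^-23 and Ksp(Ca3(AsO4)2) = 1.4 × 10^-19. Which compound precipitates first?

Each salt begins to precipitate when Q = Ksp, i.e. when [AsO4^3-] reaches its threshold.
For Ag3AsO4: 5.3 x 10^-23 = (0.005)^3 × [AsO4^3-]  ⇒  [AsO4^3-] = 4.2 × 10^-16 M.
For Ca3(AsO4)2: 1.4 × 10^-19 = (0.0053)^3 × [AsO4^3-]^2  ⇒  [AsO4^3-] = 9.7 x 10^-7 M.
The salt with the lower threshold [AsO4^3-] precipitates first: Ag3AsO4.

Ag3AsO4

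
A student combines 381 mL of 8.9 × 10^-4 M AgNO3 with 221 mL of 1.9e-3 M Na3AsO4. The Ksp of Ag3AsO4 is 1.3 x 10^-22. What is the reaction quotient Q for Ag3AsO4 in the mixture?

Q ≈ 1.2 × 10^-13

Total volume = 381 + 221 = 602 mL.
[Ag^+] = 8.9 x 10^-4 × (381/602) = 5.63 × 10^-4 M
[AsO4^3-] = 1.9 × 10^-3 × (221/602) = 6.98 × 10^-4 M
Ag3AsO4(s) ⇌ 3 Ag^+(aq) + AsO4^3-(aq), so Q = [Ag^+]^3[AsO4^3-]
Q = (5.63 × 10^-4)^3(6.98 × 10^-4) = 1.2 × 10^-13
Q > Ksp, so Ag3AsO4 will precipitate.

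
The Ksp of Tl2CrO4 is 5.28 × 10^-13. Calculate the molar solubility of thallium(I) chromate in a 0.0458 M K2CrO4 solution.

Tl2CrO4(s) <=> 2 Tl^+(aq) + CrO4^2-(aq)
Ksp = [Tl^+]^2[CrO4^2-]
If s mol/L dissolves here, [Tl^+] = 2s, [CrO4^2-] = 0.0458 + s ≈ 0.0458 (common-ion effect: CrO4^2- is already 0.0458 M).
Ksp ≈ (2s)^2 × 0.0458
s = 1.70 x 10^-6 M
Check: s = 1.7 × 10^-6 ≪ 0.0458, so the approximation is valid.

s ≈ 1.70 × 10^-6 M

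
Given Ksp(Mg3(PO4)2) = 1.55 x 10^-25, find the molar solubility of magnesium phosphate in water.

Mg3(PO4)2(s) <=> 3 Mg^2+(aq) + 2 PO4^3-(aq)
Ksp = [Mg^2+]^3[PO4^3-]^2
For each mole of Mg3(PO4)2 that dissolves: [Mg^2+] = 3s, [PO4^3-] = 2s.
So Ksp = (3s)^3 × (2s)^2 = 108s^5
s^5 = 1.55 x 10^-25 / 108, so s = 4.28 x 10^-6 M

4.28 × 10^-6 M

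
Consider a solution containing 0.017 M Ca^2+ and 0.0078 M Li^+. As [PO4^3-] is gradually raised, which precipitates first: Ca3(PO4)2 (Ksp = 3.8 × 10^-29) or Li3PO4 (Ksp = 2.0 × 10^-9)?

Each salt begins to precipitate when Q = Ksp, i.e. when [PO4^3-] reaches its threshold.
For Ca3(PO4)2: 3.8 × 10^-29 = (0.017)^3 × [PO4^3-]^2  ⇒  [PO4^3-] = 2.8 x 10^-12 M.
For Li3PO4: 2.0 × 10^-9 = (0.0078)^3 × [PO4^3-]  ⇒  [PO4^3-] = 4.2 × 10^-3 M.
The salt with the lower threshold [PO4^3-] precipitates first: Ca3(PO4)2.

Ca3(PO4)2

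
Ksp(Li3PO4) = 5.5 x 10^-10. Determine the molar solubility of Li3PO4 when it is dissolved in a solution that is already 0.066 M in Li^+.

Li3PO4(s) <=> 3 Li^+(aq) + PO4^3-(aq)
Ksp = [Li^+]^3[PO4^3-]
Let s = moles of Li3PO4 that dissolve per litre. [Li^+] = 0.066 + 3s ≈ 0.066, [PO4^3-] = s (Ksp is small, so little additional dissolves).
Ksp ≈ (0.066)^3 × s
s = 1.9 × 10^-6 M
Check: 3s = 5.7 × 10^-6 ≪ 0.066, so the approximation is valid.

s ≈ 1.9 x 10^-6 M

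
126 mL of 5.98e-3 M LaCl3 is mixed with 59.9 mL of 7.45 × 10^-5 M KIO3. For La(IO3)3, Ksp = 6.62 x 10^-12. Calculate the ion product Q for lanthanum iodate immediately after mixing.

Q = 5.61 x 10^-17

Total volume = 126 + 59.9 = 185.9 mL.
[La^3+] = 5.98 × 10^-3 × (126/185.9) = 4.053 x 10^-3 M
[IO3^-] = 7.45 × 10^-5 × (59.9/185.9) = 2.401 × 10^-5 M
La(IO3)3(s) ⇌ La^3+(aq) + 3 IO3^-(aq), so Q = [La^3+][IO3^-]^3
Q = (4.053 × 10^-3)(2.401 × 10^-5)^3 = 5.61 × 10^-17
Q < Ksp, so no precipitate of La(IO3)3 forms.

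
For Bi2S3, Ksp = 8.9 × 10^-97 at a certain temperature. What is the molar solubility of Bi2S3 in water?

s ≈ 2.4 x 10^-20 M

Bi2S3(s) ⇌ 2 Bi^3+ + 3 S^2-
Ksp = [Bi^3+]^2[S^2-]^3
With molar solubility s: [Bi^3+] = 2s, [S^2-] = 3s.
Substituting: Ksp = (2s)^2(3s)^3 = 108s^5
Solving, s = (8.9 × 10^-97/108)^(1/5) = 2.4 x 10^-20 M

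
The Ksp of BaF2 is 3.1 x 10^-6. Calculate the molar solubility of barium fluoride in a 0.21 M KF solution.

s = 7.0 × 10^-5 M

BaF2(s) ⇌ Ba^2+(aq) + 2 F^-(aq)
Ksp = [Ba^2+][F^-]^2
Let s be the molar solubility in this solution. [Ba^2+] = s, [F^-] = 0.21 + 2s ≈ 0.21 (common-ion effect: F^- is already 0.21 M).
Ksp ≈ s × (0.21)^2
s = 7.0 × 10^-5 M
Check: 2s = 1.4 x 10^-4 ≪ 0.21, so the approximation is valid.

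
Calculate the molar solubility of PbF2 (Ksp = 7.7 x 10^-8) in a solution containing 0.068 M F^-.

s = 1.7 x 10^-5 M

PbF2(s) ⇌ Pb^2+(aq) + 2 F^-(aq)
Ksp = [Pb^2+][F^-]^2
Let s = moles of PbF2 that dissolve per litre. [Pb^2+] = s, [F^-] = 0.068 + 2s ≈ 0.068 (common-ion effect: F^- is already 0.068 M).
Ksp ≈ s × (0.068)^2
s = 1.7 × 10^-5 M
Check: 2s = 3.3 × 10^-5 ≪ 0.068, so the approximation is valid.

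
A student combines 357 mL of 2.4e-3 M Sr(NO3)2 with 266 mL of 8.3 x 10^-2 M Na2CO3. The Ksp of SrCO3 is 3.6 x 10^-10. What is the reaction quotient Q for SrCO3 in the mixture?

Q = 4.9 x 10^-5

Total volume = 357 + 266 = 623 mL.
[Sr^2+] = 2.4 x 10^-3 × (357/623) = 1.38 × 10^-3 M
[CO3^2-] = 8.3 x 10^-2 × (266/623) = 3.54 × 10^-2 M
SrCO3(s) <=> Sr^2+(aq) + CO3^2-(aq), so Q = [Sr^2+][CO3^2-]
Q = (1.38 × 10^-3)(3.54 x 10^-2) = 4.9 × 10^-5
Q > Ksp, so SrCO3 will precipitate.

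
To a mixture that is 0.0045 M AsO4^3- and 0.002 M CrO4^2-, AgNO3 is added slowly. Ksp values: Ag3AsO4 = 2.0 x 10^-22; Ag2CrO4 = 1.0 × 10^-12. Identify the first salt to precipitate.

Ag3AsO4

Precipitation of each salt starts when its ion product equals its Ksp.
For Ag3AsO4: 2.0 x 10^-22 = 0.0045 × [Ag^+]^3  ⇒  [Ag^+] = 3.5 x 10^-7 M.
For Ag2CrO4: 1.0 × 10^-12 = 0.002 × [Ag^+]^2  ⇒  [Ag^+] = 2.2 × 10^-5 M.
The salt with the lower threshold [Ag^+] precipitates first: Ag3AsO4.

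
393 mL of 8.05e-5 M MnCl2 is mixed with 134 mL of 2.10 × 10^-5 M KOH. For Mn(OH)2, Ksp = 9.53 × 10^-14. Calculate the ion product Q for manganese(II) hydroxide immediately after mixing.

Total volume = 393 + 134 = 527 mL.
[Mn^2+] = 8.05 × 10^-5 × (393/527) = 6.003 x 10^-5 M
[OH^-] = 2.10 × 10^-5 × (134/527) = 5.340 × 10^-6 M
Mn(OH)2(s) ⇌ Mn^2+(aq) + 2 OH^-(aq), so Q = [Mn^2+][OH^-]^2
Q = (6.003 x 10^-5)(5.340 × 10^-6)^2 = 1.71 × 10^-15
Q < Ksp, so no precipitate of Mn(OH)2 forms.

Q ≈ 1.71 x 10^-15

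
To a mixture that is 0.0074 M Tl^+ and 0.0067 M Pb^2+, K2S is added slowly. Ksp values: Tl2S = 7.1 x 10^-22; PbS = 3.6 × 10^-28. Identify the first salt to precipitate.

PbS

Precipitation of each salt starts when its ion product equals its Ksp.
For Tl2S: 7.1 x 10^-22 = (0.0074)^2 × [S^2-]  ⇒  [S^2-] = 1.3 × 10^-17 M.
For PbS: 3.6 × 10^-28 = 0.0067 × [S^2-]  ⇒  [S^2-] = 5.4 x 10^-26 M.
The salt with the lower threshold [S^2-] precipitates first: PbS.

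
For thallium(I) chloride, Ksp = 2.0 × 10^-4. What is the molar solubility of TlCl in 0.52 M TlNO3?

TlCl(s) ⇌ Tl^+ + Cl^-
Ksp = [Tl^+][Cl^-]
Let s be the molar solubility in this solution. [Tl^+] = 0.52 + s ≈ 0.52, [Cl^-] = s (Ksp is small, so little additional dissolves).
Ksp ≈ 0.52 × s
s = 3.8 x 10^-4 M
Check: s = 3.8 x 10^-4 ≪ 0.52, so the approximation is valid.

3.8 x 10^-4 M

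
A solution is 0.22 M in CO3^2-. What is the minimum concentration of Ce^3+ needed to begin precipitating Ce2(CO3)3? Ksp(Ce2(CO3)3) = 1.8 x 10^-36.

1.3e-17 M

Ce2(CO3)3(s) ⇌ 2 Ce^3+(aq) + 3 CO3^2-(aq)
Ksp = [Ce^3+]^2[CO3^2-]^3
Precipitation begins when Q = Ksp. With [CO3^2-] = 0.22 M:
1.8 x 10^-36 = (0.22)^3 × [Ce^3+]^2
[Ce^3+] = (1.8 x 10^-36 / 1.06 × 10^-2)^(1/2) = 1.3 × 10^-17 M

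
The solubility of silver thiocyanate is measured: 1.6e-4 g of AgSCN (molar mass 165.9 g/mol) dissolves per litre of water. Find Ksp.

Ksp = 9.3 × 10^-13

Molar solubility s = (1.6 x 10^-4 g/L) / (165.9 g/mol) = 9.64 × 10^-7 M.
AgSCN(s) ⇌ Ag^+(aq) + SCN^-(aq)
With molar solubility s: [Ag^+] = s, [SCN^-] = s.
Ksp = [Ag^+][SCN^-]
Ksp = s^2
With s = 9.64 × 10^-7: Ksp = 9.3 × 10^-13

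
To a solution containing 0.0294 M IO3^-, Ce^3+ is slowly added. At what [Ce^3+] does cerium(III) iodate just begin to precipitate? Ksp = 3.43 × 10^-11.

Ce(IO3)3(s) ⇌ Ce^3+ + 3 IO3^-
Ksp = [Ce^3+][IO3^-]^3
Precipitation begins when Q = Ksp. With [IO3^-] = 0.0294 M:
3.43 × 10^-11 = (0.0294)^3 × [Ce^3+]
[Ce^3+] = (3.43 × 10^-11 / 2.541 × 10^-5) = 1.35 × 10^-6 M

[Ce^3+] = 1.35 × 10^-6 M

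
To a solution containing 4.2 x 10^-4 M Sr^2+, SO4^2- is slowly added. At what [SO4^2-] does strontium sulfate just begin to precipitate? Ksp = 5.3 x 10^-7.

SrSO4(s) ⇌ Sr^2+ + SO4^2-
Ksp = [Sr^2+][SO4^2-]
Precipitation begins when Q = Ksp. With [Sr^2+] = 4.2 x 10^-4 M:
5.3 x 10^-7 = (4.2 x 10^-4) × [SO4^2-]
[SO4^2-] = (5.3 x 10^-7 / 4.2 × 10^-4) = 1.3 x 10^-3 M

[SO4^2-] = 1.3 × 10^-3 M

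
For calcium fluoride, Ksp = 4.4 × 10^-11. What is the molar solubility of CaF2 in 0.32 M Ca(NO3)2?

CaF2(s) <=> Ca^2+(aq) + 2 F^-(aq)
Ksp = [Ca^2+][F^-]^2
Let s be the molar solubility in this solution. [Ca^2+] = 0.32 + s ≈ 0.32, [F^-] = 2s (Ksp is small, so little additional dissolves).
Ksp ≈ 0.32 × (2s)^2
s = 5.9 x 10^-6 M
Check: s = 5.9 x 10^-6 ≪ 0.32, so the approximation is valid.

s = 5.9e-6 M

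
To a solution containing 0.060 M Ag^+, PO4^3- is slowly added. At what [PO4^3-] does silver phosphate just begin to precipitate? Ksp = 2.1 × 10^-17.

[PO4^3-] = 9.7 × 10^-14 M

Ag3PO4(s) <=> 3 Ag^+ + PO4^3-
Ksp = [Ag^+]^3[PO4^3-]
Precipitation begins when Q = Ksp. With [Ag^+] = 0.060 M:
2.1 × 10^-17 = (0.060)^3 × [PO4^3-]
[PO4^3-] = (2.1 × 10^-17 / 2.16 x 10^-4) = 9.7 x 10^-14 M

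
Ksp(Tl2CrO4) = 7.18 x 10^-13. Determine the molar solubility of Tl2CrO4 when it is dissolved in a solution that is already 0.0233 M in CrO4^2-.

Tl2CrO4(s) <=> 2 Tl^+(aq) + CrO4^2-(aq)
Ksp = [Tl^+]^2[CrO4^2-]
If s mol/L dissolves here, [Tl^+] = 2s, [CrO4^2-] = 0.0233 + s ≈ 0.0233 (Ksp is small, so little additional dissolves).
Ksp ≈ (2s)^2 × 0.0233
s = 2.78 × 10^-6 M
Check: s = 2.8 x 10^-6 ≪ 0.0233, so the approximation is valid.

s = 2.78 × 10^-6 M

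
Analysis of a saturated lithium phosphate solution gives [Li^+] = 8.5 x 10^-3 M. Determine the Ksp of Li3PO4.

Li3PO4(s) ⇌ 3 Li^+(aq) + PO4^3-(aq)
Stoichiometry gives [PO4^3-] = (1/3)[Li^+] = 2.83 x 10^-3 M.
Ksp = [Li^+]^3[PO4^3-]
Ksp = (8.5 × 10^-3)^3 × 2.83 × 10^-3 = 1.7 × 10^-9

Ksp = 1.7 x 10^-9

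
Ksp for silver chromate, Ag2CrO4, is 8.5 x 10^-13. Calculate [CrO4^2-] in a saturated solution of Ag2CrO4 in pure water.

[CrO4^2-] = 6.0 × 10^-5 M

Ag2CrO4(s) ⇌ 2 Ag^+ + CrO4^2-
Ksp = [Ag^+]^2[CrO4^2-]
For each mole of Ag2CrO4 that dissolves: [Ag^+] = 2s, [CrO4^2-] = s.
Ksp = (2s)^2s = 4s^3
Solving, s = (8.5 x 10^-13/4)^(1/3) = 5.97 x 10^-5 M
[CrO4^2-] = s = 6.0 × 10^-5 M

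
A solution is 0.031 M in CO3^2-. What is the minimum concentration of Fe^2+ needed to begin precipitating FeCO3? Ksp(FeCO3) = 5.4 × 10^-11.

FeCO3(s) <=> Fe^2+(aq) + CO3^2-(aq)
Ksp = [Fe^2+][CO3^2-]
Precipitation begins when Q = Ksp. With [CO3^2-] = 0.031 M:
5.4 × 10^-11 = (0.031) × [Fe^2+]
[Fe^2+] = (5.4 × 10^-11 / 3.1 × 10^-2) = 1.7 × 10^-9 M

[Fe^2+] ≈ 1.7 × 10^-9 M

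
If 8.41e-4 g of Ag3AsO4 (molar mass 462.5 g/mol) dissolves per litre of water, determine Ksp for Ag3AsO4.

Molar solubility s = (8.41 × 10^-4 g/L) / (462.5 g/mol) = 1.818 x 10^-6 M.
Ag3AsO4(s) ⇌ 3 Ag^+(aq) + AsO4^3-(aq)
Let s = molar solubility. Then [Ag^+] = 3s and [AsO4^3-] = s.
Ksp = [Ag^+]^3[AsO4^3-]
Substituting: Ksp = (3s)^3s = 27s^4
Ksp = 27 × (1.818 × 10^-6)^4 = 2.95 × 10^-22

Ksp ≈ 2.95 × 10^-22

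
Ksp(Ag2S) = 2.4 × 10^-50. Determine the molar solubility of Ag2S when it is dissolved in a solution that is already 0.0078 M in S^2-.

Ag2S(s) ⇌ 2 Ag^+(aq) + S^2-(aq)
Ksp = [Ag^+]^2[S^2-]
If s mol/L dissolves here, [Ag^+] = 2s, [S^2-] = 0.0078 + s ≈ 0.0078 (common-ion effect: S^2- is already 0.0078 M).
Ksp ≈ (2s)^2 × 0.0078
s = 8.8 x 10^-25 M
Check: s = 8.8 × 10^-25 ≪ 0.0078, so the approximation is valid.

s ≈ 8.8 x 10^-25 M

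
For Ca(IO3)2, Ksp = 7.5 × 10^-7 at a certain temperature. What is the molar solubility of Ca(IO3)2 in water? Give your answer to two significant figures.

s ≈ 5.7 × 10^-3 M

Ca(IO3)2(s) ⇌ Ca^2+ + 2 IO3^-
Ksp = [Ca^2+][IO3^-]^2
Let s = molar solubility. Then [Ca^2+] = s and [IO3^-] = 2s.
Ksp = s(2s)^2 = 4s^3
Solving, s = (7.5 × 10^-7/4)^(1/3) = 5.7 x 10^-3 M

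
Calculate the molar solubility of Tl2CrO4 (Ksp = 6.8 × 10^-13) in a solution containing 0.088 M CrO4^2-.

Tl2CrO4(s) ⇌ 2 Tl^+ + CrO4^2-
Ksp = [Tl^+]^2[CrO4^2-]
If s mol/L dissolves here, [Tl^+] = 2s, [CrO4^2-] = 0.088 + s ≈ 0.088 (common-ion effect: CrO4^2- is already 0.088 M).
Ksp ≈ (2s)^2 × 0.088
s = 1.4 x 10^-6 M
Check: s = 1.4 × 10^-6 ≪ 0.088, so the approximation is valid.

s ≈ 1.4e-6 M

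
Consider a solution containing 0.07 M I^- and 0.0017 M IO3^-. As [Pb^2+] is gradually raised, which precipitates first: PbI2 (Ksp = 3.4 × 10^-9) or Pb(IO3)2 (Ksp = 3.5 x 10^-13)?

Pb(IO3)2

Each salt begins to precipitate when Q = Ksp, i.e. when [Pb^2+] reaches its threshold.
For PbI2: 3.4 × 10^-9 = (0.07)^2 × [Pb^2+]  ⇒  [Pb^2+] = 6.9 x 10^-7 M.
For Pb(IO3)2: 3.5 x 10^-13 = (0.0017)^2 × [Pb^2+]  ⇒  [Pb^2+] = 1.2 × 10^-7 M.
The salt with the lower threshold [Pb^2+] precipitates first: Pb(IO3)2.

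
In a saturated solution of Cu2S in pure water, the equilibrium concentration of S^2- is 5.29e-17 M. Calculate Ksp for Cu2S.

5.92e-49

Cu2S(s) ⇌ 2 Cu^+(aq) + S^2-(aq)
Stoichiometry gives [Cu^+] = (2/1)[S^2-] = 1.058 x 10^-16 M.
Ksp = [Cu^+]^2[S^2-]
Ksp = (1.058 x 10^-16)^2 × 5.29 × 10^-17 = 5.92 × 10^-49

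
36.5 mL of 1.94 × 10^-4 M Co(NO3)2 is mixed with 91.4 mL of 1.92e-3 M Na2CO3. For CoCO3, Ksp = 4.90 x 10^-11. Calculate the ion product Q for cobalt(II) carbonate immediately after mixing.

Q ≈ 7.60 × 10^-8

Total volume = 36.5 + 91.4 = 127.9 mL.
[Co^2+] = 1.94 × 10^-4 × (36.5/127.9) = 5.536 × 10^-5 M
[CO3^2-] = 1.92 × 10^-3 × (91.4/127.9) = 1.372 × 10^-3 M
CoCO3(s) ⇌ Co^2+(aq) + CO3^2-(aq), so Q = [Co^2+][CO3^2-]
Q = (5.536 × 10^-5)(1.372 × 10^-3) = 7.60 x 10^-8
Q > Ksp, so CoCO3 will precipitate.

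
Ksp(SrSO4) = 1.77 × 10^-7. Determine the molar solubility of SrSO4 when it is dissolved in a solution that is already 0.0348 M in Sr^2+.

s ≈ 5.09 x 10^-6 M

SrSO4(s) ⇌ Sr^2+ + SO4^2-
Ksp = [Sr^2+][SO4^2-]
Let s be the molar solubility in this solution. [Sr^2+] = 0.0348 + s ≈ 0.0348, [SO4^2-] = s (Ksp is small, so little additional dissolves).
Ksp ≈ 0.0348 × s
s = 5.09 × 10^-6 M
Check: s = 5.1 × 10^-6 ≪ 0.0348, so the approximation is valid.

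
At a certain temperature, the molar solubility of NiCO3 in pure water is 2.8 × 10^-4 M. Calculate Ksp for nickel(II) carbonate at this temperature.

Ksp = 7.8 × 10^-8

NiCO3(s) ⇌ Ni^2+ + CO3^2-
For each mole of NiCO3 that dissolves: [Ni^2+] = s, [CO3^2-] = s.
Ksp = [Ni^2+][CO3^2-]
Ksp = s × s = s^2
Ksp = (2.8 × 10^-4)^2 = 7.8 x 10^-8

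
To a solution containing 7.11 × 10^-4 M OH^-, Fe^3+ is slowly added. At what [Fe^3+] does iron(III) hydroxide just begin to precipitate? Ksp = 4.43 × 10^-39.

Fe(OH)3(s) ⇌ Fe^3+(aq) + 3 OH^-(aq)
Ksp = [Fe^3+][OH^-]^3
Precipitation begins when Q = Ksp. With [OH^-] = 7.11 × 10^-4 M:
4.43 × 10^-39 = (7.11 × 10^-4)^3 × [Fe^3+]
[Fe^3+] = (4.43 × 10^-39 / 3.594 × 10^-10) = 1.23 × 10^-29 M

[Fe^3+] ≈ 1.23 × 10^-29 M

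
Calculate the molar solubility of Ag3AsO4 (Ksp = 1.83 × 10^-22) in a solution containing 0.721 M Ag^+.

Ag3AsO4(s) ⇌ 3 Ag^+ + AsO4^3-
Ksp = [Ag^+]^3[AsO4^3-]
If s mol/L dissolves here, [Ag^+] = 0.721 + 3s ≈ 0.721, [AsO4^3-] = s (since the Ag^+ already present dominates).
Ksp ≈ (0.721)^3 × s
s = 4.88 x 10^-22 M
Check: 3s = 1.5 x 10^-21 ≪ 0.721, so the approximation is valid.

s ≈ 4.88 × 10^-22 M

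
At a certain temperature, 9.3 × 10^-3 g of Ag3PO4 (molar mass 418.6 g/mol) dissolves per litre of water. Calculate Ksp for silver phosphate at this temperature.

Ksp = 6.6e-18

Molar solubility s = (9.3 × 10^-3 g/L) / (418.6 g/mol) = 2.22 × 10^-5 M.
Ag3PO4(s) ⇌ 3 Ag^+ + PO4^3-
With molar solubility s: [Ag^+] = 3s, [PO4^3-] = s.
Ksp = [Ag^+]^3[PO4^3-]
Substituting: Ksp = (3s)^3s = 27s^4
Ksp = 27 × (2.22 × 10^-5)^4 = 6.6 × 10^-18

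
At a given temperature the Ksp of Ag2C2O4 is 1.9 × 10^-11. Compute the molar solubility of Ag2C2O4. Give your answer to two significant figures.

Ag2C2O4(s) <=> 2 Ag^+(aq) + C2O4^2-(aq)
Ksp = [Ag^+]^2[C2O4^2-]
For each mole of Ag2C2O4 that dissolves: [Ag^+] = 2s, [C2O4^2-] = s.
So Ksp = (2s)^2 × s = 4s^3
s = (1.9 × 10^-11 / 4)^(1/3) = 1.7 x 10^-4 M

s ≈ 1.7 × 10^-4 M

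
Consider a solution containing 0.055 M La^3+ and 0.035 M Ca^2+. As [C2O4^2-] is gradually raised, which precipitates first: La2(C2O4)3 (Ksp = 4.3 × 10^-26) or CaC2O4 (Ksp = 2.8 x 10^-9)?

Precipitation of each salt starts when its ion product equals its Ksp.
For La2(C2O4)3: 4.3 × 10^-26 = (0.055)^2 × [C2O4^2-]^3  ⇒  [C2O4^2-] = 2.4 x 10^-8 M.
For CaC2O4: 2.8 x 10^-9 = 0.035 × [C2O4^2-]  ⇒  [C2O4^2-] = 8.0 × 10^-8 M.
The salt with the lower threshold [C2O4^2-] precipitates first: La2(C2O4)3.

La2(C2O4)3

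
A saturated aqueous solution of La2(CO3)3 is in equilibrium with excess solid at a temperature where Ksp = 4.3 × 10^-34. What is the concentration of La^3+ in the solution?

[La^3+] ≈ 1.7 × 10^-7 M

La2(CO3)3(s) ⇌ 2 La^3+(aq) + 3 CO3^2-(aq)
Ksp = [La^3+]^2[CO3^2-]^3
With molar solubility s: [La^3+] = 2s, [CO3^2-] = 3s.
So Ksp = (2s)^2 × (3s)^3 = 108s^5
s^5 = 4.3 × 10^-34 / 108, so s = 8.32 x 10^-8 M
[La^3+] = 2s = 1.7 × 10^-7 M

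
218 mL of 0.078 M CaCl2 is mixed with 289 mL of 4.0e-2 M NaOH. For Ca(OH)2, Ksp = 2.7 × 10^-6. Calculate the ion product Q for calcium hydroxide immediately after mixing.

Total volume = 218 + 289 = 507 mL.
[Ca^2+] = 7.8 x 10^-2 × (218/507) = 3.35 x 10^-2 M
[OH^-] = 4.0 x 10^-2 × (289/507) = 2.28 x 10^-2 M
Ca(OH)2(s) ⇌ Ca^2+(aq) + 2 OH^-(aq), so Q = [Ca^2+][OH^-]^2
Q = (3.35 × 10^-2)(2.28 x 10^-2)^2 = 1.7 × 10^-5
Q > Ksp, so Ca(OH)2 will precipitate.

1.7e-5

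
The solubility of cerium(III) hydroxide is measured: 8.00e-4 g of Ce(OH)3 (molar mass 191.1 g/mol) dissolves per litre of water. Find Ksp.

Molar solubility s = (8.00 × 10^-4 g/L) / (191.1 g/mol) = 4.186 × 10^-6 M.
Ce(OH)3(s) <=> Ce^3+ + 3 OH^-
For each mole of Ce(OH)3 that dissolves: [Ce^3+] = s, [OH^-] = 3s.
Ksp = [Ce^3+][OH^-]^3
Ksp = s(3s)^3 = 27s^4
Ksp = 27 × (4.186 × 10^-6)^4 = 8.29 × 10^-21

Ksp = 8.29 x 10^-21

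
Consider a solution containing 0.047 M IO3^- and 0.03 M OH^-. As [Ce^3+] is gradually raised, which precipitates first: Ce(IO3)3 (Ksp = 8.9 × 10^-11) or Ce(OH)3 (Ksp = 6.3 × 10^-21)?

Each salt begins to precipitate when Q = Ksp, i.e. when [Ce^3+] reaches its threshold.
For Ce(IO3)3: 8.9 × 10^-11 = (0.047)^3 × [Ce^3+]  ⇒  [Ce^3+] = 8.6 × 10^-7 M.
For Ce(OH)3: 6.3 × 10^-21 = (0.03)^3 × [Ce^3+]  ⇒  [Ce^3+] = 2.3 × 10^-16 M.
The salt with the lower threshold [Ce^3+] precipitates first: Ce(OH)3.

Ce(OH)3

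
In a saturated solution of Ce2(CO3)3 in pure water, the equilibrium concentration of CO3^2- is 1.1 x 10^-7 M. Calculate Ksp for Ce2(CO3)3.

Ce2(CO3)3(s) <=> 2 Ce^3+ + 3 CO3^2-
Stoichiometry gives [Ce^3+] = (2/3)[CO3^2-] = 7.33 × 10^-8 M.
Ksp = [Ce^3+]^2[CO3^2-]^3
Ksp = (7.33 × 10^-8)^2 × (1.1 × 10^-7)^3 = 7.2 × 10^-36

Ksp = 7.2e-36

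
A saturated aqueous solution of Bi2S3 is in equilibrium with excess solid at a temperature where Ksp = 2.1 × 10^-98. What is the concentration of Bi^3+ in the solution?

Bi2S3(s) <=> 2 Bi^3+ + 3 S^2-
Ksp = [Bi^3+]^2[S^2-]^3
For each mole of Bi2S3 that dissolves: [Bi^3+] = 2s, [S^2-] = 3s.
Substituting: Ksp = (2s)^2(3s)^3 = 108s^5
s^5 = 2.1 × 10^-98 / 108, so s = 1.14 × 10^-20 M
[Bi^3+] = 2s = 2.3 × 10^-20 M

[Bi^3+] ≈ 2.3 x 10^-20 M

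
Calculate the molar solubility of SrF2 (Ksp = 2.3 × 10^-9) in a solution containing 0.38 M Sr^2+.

3.9e-5 M

SrF2(s) ⇌ Sr^2+ + 2 F^-
Ksp = [Sr^2+][F^-]^2
Let s be the molar solubility in this solution. [Sr^2+] = 0.38 + s ≈ 0.38, [F^-] = 2s (since the Sr^2+ already present dominates).
Ksp ≈ 0.38 × (2s)^2
s = 3.9 x 10^-5 M
Check: s = 3.9 x 10^-5 ≪ 0.38, so the approximation is valid.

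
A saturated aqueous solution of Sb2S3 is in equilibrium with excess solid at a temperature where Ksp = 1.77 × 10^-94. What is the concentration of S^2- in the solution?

Sb2S3(s) ⇌ 2 Sb^3+(aq) + 3 S^2-(aq)
Ksp = [Sb^3+]^2[S^2-]^3
If s mol/L of Sb2S3 dissolves, [Sb^3+] = 2s and [S^2-] = 3s.
Substituting: Ksp = (2s)^2(3s)^3 = 108s^5
s^5 = 1.77 × 10^-94 / 108, so s = 6.965 × 10^-20 M
[S^2-] = 3s = 2.09 × 10^-19 M

2.09 × 10^-19 M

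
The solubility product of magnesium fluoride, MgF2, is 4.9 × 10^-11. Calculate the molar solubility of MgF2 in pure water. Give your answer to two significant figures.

2.3 × 10^-4 M

MgF2(s) ⇌ Mg^2+(aq) + 2 F^-(aq)
Ksp = [Mg^2+][F^-]^2
If s mol/L of MgF2 dissolves, [Mg^2+] = s and [F^-] = 2s.
Ksp = s(2s)^2 = 4s^3
s^3 = 4.9 × 10^-11 / 4, so s = 2.3 x 10^-4 M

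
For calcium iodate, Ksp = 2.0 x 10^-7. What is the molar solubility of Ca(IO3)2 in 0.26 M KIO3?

s = 3.0 x 10^-6 M

Ca(IO3)2(s) ⇌ Ca^2+ + 2 IO3^-
Ksp = [Ca^2+][IO3^-]^2
Let s be the molar solubility in this solution. [Ca^2+] = s, [IO3^-] = 0.26 + 2s ≈ 0.26 (Ksp is small, so little additional dissolves).
Ksp ≈ s × (0.26)^2
s = 3.0 x 10^-6 M
Check: 2s = 5.9 x 10^-6 ≪ 0.26, so the approximation is valid.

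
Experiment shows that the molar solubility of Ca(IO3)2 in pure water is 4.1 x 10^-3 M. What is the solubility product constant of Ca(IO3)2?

Ksp ≈ 2.8 × 10^-7

Ca(IO3)2(s) ⇌ Ca^2+ + 2 IO3^-
Let s = molar solubility. Then [Ca^2+] = s and [IO3^-] = 2s.
Ksp = [Ca^2+][IO3^-]^2
So Ksp = s × (2s)^2 = 4s^3
Ksp = 4 × (4.1 x 10^-3)^3 = 2.8 × 10^-7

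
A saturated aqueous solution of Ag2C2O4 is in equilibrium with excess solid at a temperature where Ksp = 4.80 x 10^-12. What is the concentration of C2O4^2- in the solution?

Ag2C2O4(s) ⇌ 2 Ag^+(aq) + C2O4^2-(aq)
Ksp = [Ag^+]^2[C2O4^2-]
If s mol/L of Ag2C2O4 dissolves, [Ag^+] = 2s and [C2O4^2-] = s.
Ksp = (2s)^2s = 4s^3
s^3 = 4.80 x 10^-12 / 4, so s = 1.063 x 10^-4 M
[C2O4^2-] = s = 1.06 x 10^-4 M

1.06 × 10^-4 M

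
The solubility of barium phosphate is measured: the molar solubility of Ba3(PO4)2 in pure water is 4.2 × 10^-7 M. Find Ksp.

Ba3(PO4)2(s) ⇌ 3 Ba^2+(aq) + 2 PO4^3-(aq)
With molar solubility s: [Ba^2+] = 3s, [PO4^3-] = 2s.
Ksp = [Ba^2+]^3[PO4^3-]^2
Substituting: Ksp = (3s)^3(2s)^2 = 108s^5
Ksp = 108 × (4.2 x 10^-7)^5 = 1.4 x 10^-30

1.4 x 10^-30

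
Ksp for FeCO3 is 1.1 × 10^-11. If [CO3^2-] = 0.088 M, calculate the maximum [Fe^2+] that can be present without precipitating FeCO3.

1.3 × 10^-10 M

FeCO3(s) ⇌ Fe^2+ + CO3^2-
Ksp = [Fe^2+][CO3^2-]
Precipitation begins when Q = Ksp. With [CO3^2-] = 0.088 M:
1.1 × 10^-11 = (0.088) × [Fe^2+]
[Fe^2+] = (1.1 × 10^-11 / 8.8 x 10^-2) = 1.3 × 10^-10 M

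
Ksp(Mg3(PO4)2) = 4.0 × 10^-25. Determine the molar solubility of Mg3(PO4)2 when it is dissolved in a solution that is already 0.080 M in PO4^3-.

Mg3(PO4)2(s) ⇌ 3 Mg^2+(aq) + 2 PO4^3-(aq)
Ksp = [Mg^2+]^3[PO4^3-]^2
Let s = moles of Mg3(PO4)2 that dissolve per litre. [Mg^2+] = 3s, [PO4^3-] = 0.080 + 2s ≈ 0.080 (common-ion effect: PO4^3- is already 0.080 M).
Ksp ≈ (3s)^3 × (0.080)^2
s = 1.3 × 10^-8 M
Check: 2s = 2.6 × 10^-8 ≪ 0.080, so the approximation is valid.

s = 1.3 × 10^-8 M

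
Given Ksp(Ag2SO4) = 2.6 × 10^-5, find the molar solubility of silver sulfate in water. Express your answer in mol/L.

1.9 × 10^-2 M

Ag2SO4(s) ⇌ 2 Ag^+ + SO4^2-
Ksp = [Ag^+]^2[SO4^2-]
If s mol/L of Ag2SO4 dissolves, [Ag^+] = 2s and [SO4^2-] = s.
Ksp = (2s)^2s = 4s^3
Solving, s = (2.6 × 10^-5/4)^(1/3) = 1.9 × 10^-2 M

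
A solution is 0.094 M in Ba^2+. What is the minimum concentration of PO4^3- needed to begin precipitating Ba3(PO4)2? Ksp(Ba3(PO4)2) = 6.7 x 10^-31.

[PO4^3-] ≈ 2.8 x 10^-14 M

Ba3(PO4)2(s) ⇌ 3 Ba^2+ + 2 PO4^3-
Ksp = [Ba^2+]^3[PO4^3-]^2
Precipitation begins when Q = Ksp. With [Ba^2+] = 0.094 M:
6.7 x 10^-31 = (0.094)^3 × [PO4^3-]^2
[PO4^3-] = (6.7 x 10^-31 / 8.31 × 10^-4)^(1/2) = 2.8 × 10^-14 M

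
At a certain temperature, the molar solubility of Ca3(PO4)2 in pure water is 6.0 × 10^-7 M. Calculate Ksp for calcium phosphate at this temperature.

Ca3(PO4)2(s) ⇌ 3 Ca^2+(aq) + 2 PO4^3-(aq)
For each mole of Ca3(PO4)2 that dissolves: [Ca^2+] = 3s, [PO4^3-] = 2s.
Ksp = [Ca^2+]^3[PO4^3-]^2
So Ksp = (3s)^3 × (2s)^2 = 108s^5
With s = 6.0 x 10^-7: Ksp = 8.4 × 10^-30

Ksp = 8.4 × 10^-30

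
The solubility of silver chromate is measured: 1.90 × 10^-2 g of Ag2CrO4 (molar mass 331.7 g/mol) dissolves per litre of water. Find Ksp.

Molar solubility s = (1.90 x 10^-2 g/L) / (331.7 g/mol) = 5.728 x 10^-5 M.
Ag2CrO4(s) <=> 2 Ag^+ + CrO4^2-
With molar solubility s: [Ag^+] = 2s, [CrO4^2-] = s.
Ksp = [Ag^+]^2[CrO4^2-]
Substituting: Ksp = (2s)^2s = 4s^3
With s = 5.728 x 10^-5: Ksp = 7.52 × 10^-13

Ksp ≈ 7.52 × 10^-13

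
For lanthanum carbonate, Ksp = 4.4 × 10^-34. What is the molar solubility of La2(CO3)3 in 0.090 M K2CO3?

La2(CO3)3(s) <=> 2 La^3+(aq) + 3 CO3^2-(aq)
Ksp = [La^3+]^2[CO3^2-]^3
Let s = moles of La2(CO3)3 that dissolve per litre. [La^3+] = 2s, [CO3^2-] = 0.090 + 3s ≈ 0.090 (common-ion effect: CO3^2- is already 0.090 M).
Ksp ≈ (2s)^2 × (0.090)^3
s = 3.9 × 10^-16 M
Check: 3s = 1.2 × 10^-15 ≪ 0.090, so the approximation is valid.

s = 3.9 × 10^-16 M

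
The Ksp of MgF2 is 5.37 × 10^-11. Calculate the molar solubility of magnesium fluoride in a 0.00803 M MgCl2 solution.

MgF2(s) ⇌ Mg^2+(aq) + 2 F^-(aq)
Ksp = [Mg^2+][F^-]^2
Let s = moles of MgF2 that dissolve per litre. [Mg^2+] = 0.00803 + s ≈ 0.00803, [F^-] = 2s (Ksp is small, so little additional dissolves).
Ksp ≈ 0.00803 × (2s)^2
s = 4.09 × 10^-5 M
Check: s = 4.1 × 10^-5 ≪ 0.00803, so the approximation is valid.

s = 4.09e-5 M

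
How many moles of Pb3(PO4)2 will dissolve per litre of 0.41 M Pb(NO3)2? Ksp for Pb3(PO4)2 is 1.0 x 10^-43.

Pb3(PO4)2(s) ⇌ 3 Pb^2+(aq) + 2 PO4^3-(aq)
Ksp = [Pb^2+]^3[PO4^3-]^2
If s mol/L dissolves here, [Pb^2+] = 0.41 + 3s ≈ 0.41, [PO4^3-] = 2s (common-ion effect: Pb^2+ is already 0.41 M).
Ksp ≈ (0.41)^3 × (2s)^2
s = 6.0 × 10^-22 M
Check: 3s = 1.8 × 10^-21 ≪ 0.41, so the approximation is valid.

s = 6.0e-22 M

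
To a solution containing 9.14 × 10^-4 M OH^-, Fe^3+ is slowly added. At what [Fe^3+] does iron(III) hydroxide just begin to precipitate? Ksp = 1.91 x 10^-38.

Fe(OH)3(s) ⇌ Fe^3+(aq) + 3 OH^-(aq)
Ksp = [Fe^3+][OH^-]^3
Precipitation begins when Q = Ksp. With [OH^-] = 9.14 × 10^-4 M:
1.91 x 10^-38 = (9.14 × 10^-4)^3 × [Fe^3+]
[Fe^3+] = (1.91 x 10^-38 / 7.636 × 10^-10) = 2.50 × 10^-29 M

[Fe^3+] ≈ 2.50 x 10^-29 M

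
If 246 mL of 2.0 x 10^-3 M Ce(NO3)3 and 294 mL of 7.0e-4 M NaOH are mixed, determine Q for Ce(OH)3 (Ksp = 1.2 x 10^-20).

5.0 × 10^-14

Total volume = 246 + 294 = 540 mL.
[Ce^3+] = 2.0 x 10^-3 × (246/540) = 9.11 x 10^-4 M
[OH^-] = 7.0 x 10^-4 × (294/540) = 3.81 x 10^-4 M
Ce(OH)3(s) <=> Ce^3+ + 3 OH^-, so Q = [Ce^3+][OH^-]^3
Q = (9.11 × 10^-4)(3.81 × 10^-4)^3 = 5.0 × 10^-14
Q > Ksp, so Ce(OH)3 will precipitate.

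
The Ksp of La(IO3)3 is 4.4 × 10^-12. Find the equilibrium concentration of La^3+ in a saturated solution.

La(IO3)3(s) ⇌ La^3+ + 3 IO3^-
Ksp = [La^3+][IO3^-]^3
Let s = molar solubility. Then [La^3+] = s and [IO3^-] = 3s.
So Ksp = s × (3s)^3 = 27s^4
Solving, s = (4.4 × 10^-12/27)^(1/4) = 6.35 × 10^-4 M
[La^3+] = s = 6.4 × 10^-4 M

6.4e-4 M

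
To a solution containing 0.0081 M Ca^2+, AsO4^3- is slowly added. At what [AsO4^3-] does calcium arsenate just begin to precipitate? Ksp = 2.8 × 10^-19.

Ca3(AsO4)2(s) <=> 3 Ca^2+ + 2 AsO4^3-
Ksp = [Ca^2+]^3[AsO4^3-]^2
Precipitation begins when Q = Ksp. With [Ca^2+] = 0.0081 M:
2.8 × 10^-19 = (0.0081)^3 × [AsO4^3-]^2
[AsO4^3-] = (2.8 × 10^-19 / 5.31 x 10^-7)^(1/2) = 7.3 × 10^-7 M

7.3 x 10^-7 M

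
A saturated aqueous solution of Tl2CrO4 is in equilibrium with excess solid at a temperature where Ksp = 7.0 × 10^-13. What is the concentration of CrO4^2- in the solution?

[CrO4^2-] = 5.6e-5 M

Tl2CrO4(s) <=> 2 Tl^+ + CrO4^2-
Ksp = [Tl^+]^2[CrO4^2-]
With molar solubility s: [Tl^+] = 2s, [CrO4^2-] = s.
Ksp = (2s)^2s = 4s^3
s^3 = 7.0 × 10^-13 / 4, so s = 5.59 × 10^-5 M
[CrO4^2-] = s = 5.6 x 10^-5 M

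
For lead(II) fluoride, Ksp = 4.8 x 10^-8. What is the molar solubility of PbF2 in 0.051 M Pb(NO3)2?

4.9 × 10^-4 M

PbF2(s) <=> Pb^2+ + 2 F^-
Ksp = [Pb^2+][F^-]^2
Let s = moles of PbF2 that dissolve per litre. [Pb^2+] = 0.051 + s ≈ 0.051, [F^-] = 2s (since Pb^2+ from Pb(NO3)2 dominates).
Ksp ≈ 0.051 × (2s)^2
s = 4.9 x 10^-4 M
Check: s = 4.9 × 10^-4 ≪ 0.051, so the approximation is valid.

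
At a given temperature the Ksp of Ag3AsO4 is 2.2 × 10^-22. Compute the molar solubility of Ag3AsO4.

Ag3AsO4(s) ⇌ 3 Ag^+ + AsO4^3-
Ksp = [Ag^+]^3[AsO4^3-]
If s mol/L of Ag3AsO4 dissolves, [Ag^+] = 3s and [AsO4^3-] = s.
So Ksp = (3s)^3 × s = 27s^4
s = (2.2 × 10^-22 / 27)^(1/4) = 1.7 × 10^-6 M

1.7e-6 M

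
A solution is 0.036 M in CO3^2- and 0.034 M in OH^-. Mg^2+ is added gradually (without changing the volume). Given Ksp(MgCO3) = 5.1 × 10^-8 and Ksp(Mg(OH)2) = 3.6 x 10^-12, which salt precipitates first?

Mg(OH)2

Each salt begins to precipitate when Q = Ksp, i.e. when [Mg^2+] reaches its threshold.
For MgCO3: 5.1 × 10^-8 = 0.036 × [Mg^2+]  ⇒  [Mg^2+] = 1.4 × 10^-6 M.
For Mg(OH)2: 3.6 x 10^-12 = (0.034)^2 × [Mg^2+]  ⇒  [Mg^2+] = 3.1 × 10^-9 M.
The salt with the lower threshold [Mg^2+] precipitates first: Mg(OH)2.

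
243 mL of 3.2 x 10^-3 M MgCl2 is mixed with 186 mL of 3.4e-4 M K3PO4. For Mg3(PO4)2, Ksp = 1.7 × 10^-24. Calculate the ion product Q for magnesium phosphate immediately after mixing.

Total volume = 243 + 186 = 429 mL.
[Mg^2+] = 3.2 × 10^-3 × (243/429) = 1.81 × 10^-3 M
[PO4^3-] = 3.4 × 10^-4 × (186/429) = 1.47 × 10^-4 M
Mg3(PO4)2(s) <=> 3 Mg^2+(aq) + 2 PO4^3-(aq), so Q = [Mg^2+]^3[PO4^3-]^2
Q = (1.81 × 10^-3)^3(1.47 × 10^-4)^2 = 1.3 x 10^-16
Q > Ksp, so Mg3(PO4)2 will precipitate.

Q ≈ 1.3 × 10^-16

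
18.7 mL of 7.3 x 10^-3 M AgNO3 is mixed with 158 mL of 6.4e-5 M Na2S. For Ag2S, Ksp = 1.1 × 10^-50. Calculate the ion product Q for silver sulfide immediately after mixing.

Q = 3.4e-11

Total volume = 18.7 + 158 = 176.7 mL.
[Ag^+] = 7.3 × 10^-3 × (18.7/176.7) = 7.73 × 10^-4 M
[S^2-] = 6.4 × 10^-5 × (158/176.7) = 5.72 x 10^-5 M
Ag2S(s) <=> 2 Ag^+(aq) + S^2-(aq), so Q = [Ag^+]^2[S^2-]
Q = (7.73 × 10^-4)^2(5.72 × 10^-5) = 3.4 x 10^-11
Q > Ksp, so Ag2S will precipitate.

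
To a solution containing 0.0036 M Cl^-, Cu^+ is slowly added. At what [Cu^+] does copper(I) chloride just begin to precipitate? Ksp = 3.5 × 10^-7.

CuCl(s) ⇌ Cu^+(aq) + Cl^-(aq)
Ksp = [Cu^+][Cl^-]
Precipitation begins when Q = Ksp. With [Cl^-] = 0.0036 M:
3.5 × 10^-7 = (0.0036) × [Cu^+]
[Cu^+] = (3.5 × 10^-7 / 3.6 × 10^-3) = 9.7 x 10^-5 M

[Cu^+] = 9.7 × 10^-5 M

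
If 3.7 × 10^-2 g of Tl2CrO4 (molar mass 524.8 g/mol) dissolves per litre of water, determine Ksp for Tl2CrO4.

Molar solubility s = (3.7 × 10^-2 g/L) / (524.8 g/mol) = 7.05 × 10^-5 M.
Tl2CrO4(s) ⇌ 2 Tl^+ + CrO4^2-
If s mol/L of Tl2CrO4 dissolves, [Tl^+] = 2s and [CrO4^2-] = s.
Ksp = [Tl^+]^2[CrO4^2-]
Ksp = (2s)^2s = 4s^3
With s = 7.05 × 10^-5: Ksp = 1.4 x 10^-12

Ksp = 1.4e-12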